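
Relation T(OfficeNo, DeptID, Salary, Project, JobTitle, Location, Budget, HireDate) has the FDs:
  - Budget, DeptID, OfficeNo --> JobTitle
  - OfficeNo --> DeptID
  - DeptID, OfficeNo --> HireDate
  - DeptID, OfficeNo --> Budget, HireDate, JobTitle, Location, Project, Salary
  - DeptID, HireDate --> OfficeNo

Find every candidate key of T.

{OfficeNo}⁺ = {Budget, DeptID, HireDate, JobTitle, Location, OfficeNo, Project, Salary}, which is every attribute, so {OfficeNo} is a candidate key.
{DeptID, HireDate}⁺ = {Budget, DeptID, HireDate, JobTitle, Location, OfficeNo, Project, Salary}, which is every attribute, so {DeptID, HireDate} is a candidate key.
No proper subset of any of these is a key, and no other minimal superkey exists.

{DeptID, HireDate}, {OfficeNo}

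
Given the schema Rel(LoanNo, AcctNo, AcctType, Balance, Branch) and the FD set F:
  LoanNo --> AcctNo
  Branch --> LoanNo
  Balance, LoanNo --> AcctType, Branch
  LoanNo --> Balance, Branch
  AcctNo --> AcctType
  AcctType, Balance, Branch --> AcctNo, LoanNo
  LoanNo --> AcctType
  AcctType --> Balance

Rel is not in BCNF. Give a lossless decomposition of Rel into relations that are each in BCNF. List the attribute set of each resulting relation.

Candidate keys of the original relation: {Branch}, {LoanNo}.
Within {AcctNo, AcctType, Balance, Branch, LoanNo}: {AcctNo}⁺ ∩ {AcctNo, AcctType, Balance, Branch, LoanNo} = {AcctNo, AcctType, Balance}, not the whole set, so AcctNo --> AcctType, Balance violates BCNF; decompose into {AcctNo, AcctType, Balance} and {AcctNo, Branch, LoanNo}.
Within {AcctNo, AcctType, Balance}: {AcctType}⁺ ∩ {AcctNo, AcctType, Balance} = {AcctType, Balance}, not the whole set, so AcctType --> Balance violates BCNF; decompose into {AcctType, Balance} and {AcctNo, AcctType}.
{AcctType, Balance} has no BCNF violation.
{AcctNo, AcctType} has no BCNF violation.
{AcctNo, Branch, LoanNo} has no BCNF violation.

{AcctNo, AcctType}; {AcctNo, Branch, LoanNo}; {AcctType, Balance}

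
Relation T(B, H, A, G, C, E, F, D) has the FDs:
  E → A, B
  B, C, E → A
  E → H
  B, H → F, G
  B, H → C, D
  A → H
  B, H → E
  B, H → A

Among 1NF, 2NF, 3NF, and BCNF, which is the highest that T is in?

Candidate keys: {A, B}, {B, H}, {E}. Prime attributes: {A, B, E, H}.
A → H: {A}⁺ = {A, H}, which is not all of the attributes, so the left side is not a superkey — BCNF is violated.
But every attribute on its right side ({H}) is prime, and the same holds for every other non-superkey FD, so 3NF still holds.

3NF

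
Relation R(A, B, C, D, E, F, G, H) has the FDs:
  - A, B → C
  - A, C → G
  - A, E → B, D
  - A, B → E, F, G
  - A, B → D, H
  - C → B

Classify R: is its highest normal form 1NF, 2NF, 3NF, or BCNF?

3NF

Candidate keys: {A, B}, {A, C}, {A, E}. Prime attributes: {A, B, C, E}.
C → B breaks BCNF: {C}⁺ = {B, C}, so {C} is not a superkey.
Since {B} ⊆ prime attributes and every other non-superkey FD also has a prime right side, the schema is in 3NF.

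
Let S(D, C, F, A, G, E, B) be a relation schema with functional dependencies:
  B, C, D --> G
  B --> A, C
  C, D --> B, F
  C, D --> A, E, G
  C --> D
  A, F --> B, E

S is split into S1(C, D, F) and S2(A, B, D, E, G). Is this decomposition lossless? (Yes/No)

The shared attributes are {D} and {D}⁺ = {D}.
The closure covers neither S1 nor S2 entirely; the join is not lossless.

No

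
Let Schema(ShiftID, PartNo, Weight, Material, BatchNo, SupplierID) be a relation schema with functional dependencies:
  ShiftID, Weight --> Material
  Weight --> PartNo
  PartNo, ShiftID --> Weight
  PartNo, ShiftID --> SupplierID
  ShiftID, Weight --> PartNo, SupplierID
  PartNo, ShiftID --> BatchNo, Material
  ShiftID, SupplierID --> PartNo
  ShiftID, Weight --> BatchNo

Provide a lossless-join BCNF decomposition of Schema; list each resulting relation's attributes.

{BatchNo, Material, ShiftID, SupplierID, Weight}; {PartNo, Weight}

Candidate keys of the original relation: {PartNo, ShiftID}, {ShiftID, SupplierID}, {ShiftID, Weight}.
Within {BatchNo, Material, PartNo, ShiftID, SupplierID, Weight}: {Weight}⁺ ∩ {BatchNo, Material, PartNo, ShiftID, SupplierID, Weight} = {PartNo, Weight}, not the whole set, so Weight --> PartNo violates BCNF; decompose into {PartNo, Weight} and {BatchNo, Material, ShiftID, SupplierID, Weight}.
{PartNo, Weight}: every determinant is a superkey — BCNF.
{BatchNo, Material, ShiftID, SupplierID, Weight}: every determinant is a superkey — BCNF.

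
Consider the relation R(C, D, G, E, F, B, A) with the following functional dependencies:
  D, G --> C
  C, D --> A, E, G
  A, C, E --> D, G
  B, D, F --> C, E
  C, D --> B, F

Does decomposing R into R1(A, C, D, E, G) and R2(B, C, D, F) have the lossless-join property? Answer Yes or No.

The shared attributes are {C, D} and {C, D}⁺ = {A, B, C, D, E, F, G}.
This includes all of R1, so the common attributes are a superkey of R1 — the join is lossless.

Yes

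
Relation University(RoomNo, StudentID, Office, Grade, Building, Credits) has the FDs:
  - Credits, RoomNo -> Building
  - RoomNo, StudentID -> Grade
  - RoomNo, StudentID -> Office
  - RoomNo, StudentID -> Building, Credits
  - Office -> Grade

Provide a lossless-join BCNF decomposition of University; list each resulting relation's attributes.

Candidate key of the original relation: {RoomNo, StudentID}.
{Building, Credits, Grade, Office, RoomNo, StudentID}: {Credits, RoomNo} determines {Building, Credits, RoomNo} here but is not a superkey — split on Credits, RoomNo -> Building, giving {Building, Credits, RoomNo} and {Credits, Grade, Office, RoomNo, StudentID}.
{Building, Credits, RoomNo} has no BCNF violation.
{Credits, Grade, Office, RoomNo, StudentID}: {Office} determines {Grade, Office} here but is not a superkey — split on Office -> Grade, giving {Grade, Office} and {Credits, Office, RoomNo, StudentID}.
{Grade, Office} has no BCNF violation.
{Credits, Office, RoomNo, StudentID} has no BCNF violation.

{Building, Credits, RoomNo}; {Credits, Office, RoomNo, StudentID}; {Grade, Office}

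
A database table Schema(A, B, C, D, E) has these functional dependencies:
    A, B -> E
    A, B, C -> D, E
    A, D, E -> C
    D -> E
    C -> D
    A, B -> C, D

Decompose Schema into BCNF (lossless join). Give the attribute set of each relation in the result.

{A, B, D}; {A, C}; {C, D}; {D, E}

Candidate key of the original relation: {A, B}.
In {A, B, C, D, E}, {A, D, E} is not a superkey ({A, D, E}⁺ restricted to this set is {A, C, D, E}), so split on A, D, E -> C into {A, C, D, E} and {A, B, D, E}.
In {A, C, D, E}, {D} is not a superkey ({D}⁺ restricted to this set is {D, E}), so split on D -> E into {D, E} and {A, C, D}.
{D, E}: every determinant is a superkey — BCNF.
In {A, C, D}, {C} is not a superkey ({C}⁺ restricted to this set is {C, D}), so split on C -> D into {C, D} and {A, C}.
{C, D}: every determinant is a superkey — BCNF.
{A, C}: every determinant is a superkey — BCNF.
In {A, B, D, E}, {D} is not a superkey ({D}⁺ restricted to this set is {D, E}), so split on D -> E into {D, E} and {A, B, D}.
{D, E}: every determinant is a superkey — BCNF.
{A, B, D}: every determinant is a superkey — BCNF.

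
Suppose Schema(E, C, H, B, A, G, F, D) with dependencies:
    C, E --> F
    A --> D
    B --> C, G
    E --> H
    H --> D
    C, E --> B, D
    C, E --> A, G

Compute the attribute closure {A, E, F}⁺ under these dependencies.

Start with {A, E, F}.
A --> D applies; add {D} → now {A, D, E, F}.
E --> H applies; add {H} → now {A, D, E, F, H}.
No further FD applies.

{A, D, E, F, H}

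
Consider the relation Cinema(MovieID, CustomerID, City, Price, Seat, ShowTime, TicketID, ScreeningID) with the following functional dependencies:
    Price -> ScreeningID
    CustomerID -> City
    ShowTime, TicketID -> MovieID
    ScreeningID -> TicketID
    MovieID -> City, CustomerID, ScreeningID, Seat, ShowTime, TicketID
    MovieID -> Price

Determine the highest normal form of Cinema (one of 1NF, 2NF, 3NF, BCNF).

2NF

Candidate keys: {MovieID}, {Price, ShowTime}, {ScreeningID, ShowTime}, {ShowTime, TicketID}. Prime attributes: {MovieID, Price, ScreeningID, ShowTime, TicketID}.
Price -> ScreeningID breaks BCNF: {Price}⁺ = {Price, ScreeningID, TicketID}, so {Price} is not a superkey.
CustomerID -> City has non-prime {City} on the right and a non-superkey on the left, so 3NF fails.
Checking every proper subset of each key, none determines a non-prime attribute — 2NF is satisfied.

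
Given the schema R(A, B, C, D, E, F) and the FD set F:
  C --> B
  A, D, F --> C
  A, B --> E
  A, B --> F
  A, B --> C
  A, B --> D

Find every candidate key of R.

{A, B}, {A, C}, {A, D, F}

No FD produces {A}, so it must be in every candidate key.
{A, B} is a candidate key since {A, B}⁺ = {A, B, C, D, E, F} covers every attribute.
{A, C} is a candidate key since {A, C}⁺ = {A, B, C, D, E, F} covers every attribute.
{A, D, F} is a candidate key since {A, D, F}⁺ = {A, B, C, D, E, F} covers every attribute.
Any other superkey properly contains one of these, so there are no further candidate keys.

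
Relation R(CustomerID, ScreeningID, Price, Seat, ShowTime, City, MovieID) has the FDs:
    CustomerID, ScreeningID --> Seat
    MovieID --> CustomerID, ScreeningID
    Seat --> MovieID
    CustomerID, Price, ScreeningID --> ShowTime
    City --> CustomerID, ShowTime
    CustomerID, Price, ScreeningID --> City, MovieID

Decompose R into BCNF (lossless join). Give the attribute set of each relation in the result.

Candidate keys of the original relation: {City, Price, ScreeningID}, {CustomerID, Price, ScreeningID}, {MovieID, Price}, {Price, Seat}.
In {City, CustomerID, MovieID, Price, ScreeningID, Seat, ShowTime}, {CustomerID, ScreeningID} is not a superkey ({CustomerID, ScreeningID}⁺ restricted to this set is {CustomerID, MovieID, ScreeningID, Seat}), so split on CustomerID, ScreeningID --> MovieID, Seat into {CustomerID, MovieID, ScreeningID, Seat} and {City, CustomerID, Price, ScreeningID, ShowTime}.
{CustomerID, MovieID, ScreeningID, Seat}: every determinant is a superkey — BCNF.
In {City, CustomerID, Price, ScreeningID, ShowTime}, {City} is not a superkey ({City}⁺ restricted to this set is {City, CustomerID, ShowTime}), so split on City --> CustomerID, ShowTime into {City, CustomerID, ShowTime} and {City, Price, ScreeningID}.
{City, CustomerID, ShowTime}: every determinant is a superkey — BCNF.
{City, Price, ScreeningID}: every determinant is a superkey — BCNF.

{City, CustomerID, ShowTime}; {City, Price, ScreeningID}; {CustomerID, MovieID, ScreeningID, Seat}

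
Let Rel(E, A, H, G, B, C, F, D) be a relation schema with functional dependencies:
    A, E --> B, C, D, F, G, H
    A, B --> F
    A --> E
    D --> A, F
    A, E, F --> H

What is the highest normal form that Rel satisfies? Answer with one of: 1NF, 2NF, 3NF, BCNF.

Candidate keys: {A}, {D}. Prime attributes: {A, D}.
Each dependency's left side is a superkey — BCNF holds.

BCNF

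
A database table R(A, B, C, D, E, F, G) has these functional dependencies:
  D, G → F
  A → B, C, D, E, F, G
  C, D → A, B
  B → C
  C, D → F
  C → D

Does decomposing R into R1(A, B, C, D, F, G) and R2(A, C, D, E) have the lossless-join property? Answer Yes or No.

The shared attributes are {A, C, D} and {A, C, D}⁺ = {A, B, C, D, E, F, G}.
Since R1 ⊆ {A, B, C, D, E, F, G}, the intersection is a superkey of R1; the decomposition is lossless.

Yes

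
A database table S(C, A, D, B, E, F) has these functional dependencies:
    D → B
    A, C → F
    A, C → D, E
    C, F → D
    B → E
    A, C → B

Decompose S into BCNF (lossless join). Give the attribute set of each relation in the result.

Candidate key of the original relation: {A, C}.
Within {A, B, C, D, E, F}: {D}⁺ ∩ {A, B, C, D, E, F} = {B, D, E}, not the whole set, so D → B, E violates BCNF; decompose into {B, D, E} and {A, C, D, F}.
Within {B, D, E}: {B}⁺ ∩ {B, D, E} = {B, E}, not the whole set, so B → E violates BCNF; decompose into {B, E} and {B, D}.
{B, E}: every determinant is a superkey — BCNF.
{B, D}: every determinant is a superkey — BCNF.
Within {A, C, D, F}: {C, F}⁺ ∩ {A, C, D, F} = {C, D, F}, not the whole set, so C, F → D violates BCNF; decompose into {C, D, F} and {A, C, F}.
{C, D, F}: every determinant is a superkey — BCNF.
{A, C, F}: every determinant is a superkey — BCNF.

{A, C, F}; {B, D}; {B, E}; {C, D, F}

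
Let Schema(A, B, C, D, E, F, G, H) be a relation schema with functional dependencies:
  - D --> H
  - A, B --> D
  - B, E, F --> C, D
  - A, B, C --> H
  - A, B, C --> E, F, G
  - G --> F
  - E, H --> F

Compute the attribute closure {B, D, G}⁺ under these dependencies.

{B, D, F, G, H}

Start with {B, D, G}.
D --> H applies; add {H} → now {B, D, G, H}.
G --> F applies; add {F} → now {B, D, F, G, H}.
No further FD applies.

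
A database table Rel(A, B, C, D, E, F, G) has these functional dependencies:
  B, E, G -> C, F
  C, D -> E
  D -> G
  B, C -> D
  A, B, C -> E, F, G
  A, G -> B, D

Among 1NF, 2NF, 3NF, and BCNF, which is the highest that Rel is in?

1NF

Candidate keys: {A, B, C}, {A, C, D}, {A, C, G}, {A, D, E}, {A, E, G}. Prime attributes: {A, B, C, D, E, G}.
B, E, G -> C, F: {B, E, G}⁺ = {B, C, D, E, F, G}, which is not all of the attributes, so the left side is not a superkey — BCNF is violated.
B, E, G -> C, F has non-prime {F} on the right and a non-superkey on the left, so 3NF fails.
{B, C} is a proper subset of the key {A, B, C}, and {B, C}⁺ contains the non-prime attribute {F} — a partial dependency, so 2NF is violated.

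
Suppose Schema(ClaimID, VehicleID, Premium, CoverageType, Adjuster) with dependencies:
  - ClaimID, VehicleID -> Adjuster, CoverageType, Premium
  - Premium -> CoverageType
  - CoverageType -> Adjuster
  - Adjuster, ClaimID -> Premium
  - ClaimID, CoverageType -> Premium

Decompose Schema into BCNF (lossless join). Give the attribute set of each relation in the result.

{Adjuster, CoverageType}; {ClaimID, Premium, VehicleID}; {CoverageType, Premium}

Candidate key of the original relation: {ClaimID, VehicleID}.
{Adjuster, ClaimID, CoverageType, Premium, VehicleID}: {Premium} determines {Adjuster, CoverageType, Premium} here but is not a superkey — split on Premium -> Adjuster, CoverageType, giving {Adjuster, CoverageType, Premium} and {ClaimID, Premium, VehicleID}.
{Adjuster, CoverageType, Premium}: {CoverageType} determines {Adjuster, CoverageType} here but is not a superkey — split on CoverageType -> Adjuster, giving {Adjuster, CoverageType} and {CoverageType, Premium}.
{Adjuster, CoverageType}: every determinant is a superkey — BCNF.
{CoverageType, Premium}: every determinant is a superkey — BCNF.
{ClaimID, Premium, VehicleID}: every determinant is a superkey — BCNF.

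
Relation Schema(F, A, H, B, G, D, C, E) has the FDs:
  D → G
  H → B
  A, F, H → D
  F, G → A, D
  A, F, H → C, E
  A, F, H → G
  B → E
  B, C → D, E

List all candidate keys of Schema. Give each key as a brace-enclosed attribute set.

{A, F, H}, {C, F, H}, {D, F, H}, {F, G, H}

{F, H} never appear on the right of any FD, so every key must include all of them.
{A, F, H} is a candidate key since {A, F, H}⁺ = {A, B, C, D, E, F, G, H} covers every attribute.
{C, F, H} is a candidate key since {C, F, H}⁺ = {A, B, C, D, E, F, G, H} covers every attribute.
{D, F, H} is a candidate key since {D, F, H}⁺ = {A, B, C, D, E, F, G, H} covers every attribute.
{F, G, H} is a candidate key since {F, G, H}⁺ = {A, B, C, D, E, F, G, H} covers every attribute.
These are minimal and exhaustive — every other superkey contains one of them.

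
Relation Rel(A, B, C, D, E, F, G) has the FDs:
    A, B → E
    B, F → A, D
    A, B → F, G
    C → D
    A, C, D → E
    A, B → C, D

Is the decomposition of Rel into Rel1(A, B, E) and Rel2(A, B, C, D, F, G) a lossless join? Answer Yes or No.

Yes

Rel1 ∩ Rel2 = {A, B}; its closure under F is {A, B, C, D, E, F, G}.
Rel1 is contained in that closure, so Rel1 ∩ Rel2 → Rel1 holds and the join is lossless.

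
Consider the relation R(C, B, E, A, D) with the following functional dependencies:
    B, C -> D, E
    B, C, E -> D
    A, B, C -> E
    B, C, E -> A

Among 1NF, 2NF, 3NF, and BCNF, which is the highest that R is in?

BCNF

Candidate key: {B, C}. Prime attributes: {B, C}.
The left-hand side of every FD is a superkey, so BCNF is satisfied.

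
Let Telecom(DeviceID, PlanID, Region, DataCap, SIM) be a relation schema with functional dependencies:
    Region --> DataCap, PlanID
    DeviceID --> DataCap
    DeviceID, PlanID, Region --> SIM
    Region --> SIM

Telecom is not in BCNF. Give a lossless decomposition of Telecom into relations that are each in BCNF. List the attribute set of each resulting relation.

Candidate key of the original relation: {DeviceID, Region}.
{DataCap, DeviceID, PlanID, Region, SIM}: {Region} determines {DataCap, PlanID, Region, SIM} here but is not a superkey — split on Region --> DataCap, PlanID, SIM, giving {DataCap, PlanID, Region, SIM} and {DeviceID, Region}.
{DataCap, PlanID, Region, SIM} is in BCNF.
{DeviceID, Region} is in BCNF.

{DataCap, PlanID, Region, SIM}; {DeviceID, Region}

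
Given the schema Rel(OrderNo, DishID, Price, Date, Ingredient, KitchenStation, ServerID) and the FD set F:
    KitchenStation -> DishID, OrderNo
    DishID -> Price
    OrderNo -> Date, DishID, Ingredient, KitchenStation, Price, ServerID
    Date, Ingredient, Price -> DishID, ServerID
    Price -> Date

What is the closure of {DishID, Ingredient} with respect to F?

Start with {DishID, Ingredient}.
DishID -> Price applies; add {Price} → now {DishID, Ingredient, Price}.
Price -> Date applies; add {Date} → now {Date, DishID, Ingredient, Price}.
Date, Ingredient, Price -> DishID, ServerID applies; add {ServerID} → now {Date, DishID, Ingredient, Price, ServerID}.
No further FD applies.

{Date, DishID, Ingredient, Price, ServerID}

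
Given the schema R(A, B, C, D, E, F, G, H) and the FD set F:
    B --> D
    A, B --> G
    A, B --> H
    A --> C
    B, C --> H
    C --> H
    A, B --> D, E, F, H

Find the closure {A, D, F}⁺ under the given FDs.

Start with {A, D, F}.
A --> C applies; add {C} → now {A, C, D, F}.
C --> H applies; add {H} → now {A, C, D, F, H}.
No further FD applies.

{A, C, D, F, H}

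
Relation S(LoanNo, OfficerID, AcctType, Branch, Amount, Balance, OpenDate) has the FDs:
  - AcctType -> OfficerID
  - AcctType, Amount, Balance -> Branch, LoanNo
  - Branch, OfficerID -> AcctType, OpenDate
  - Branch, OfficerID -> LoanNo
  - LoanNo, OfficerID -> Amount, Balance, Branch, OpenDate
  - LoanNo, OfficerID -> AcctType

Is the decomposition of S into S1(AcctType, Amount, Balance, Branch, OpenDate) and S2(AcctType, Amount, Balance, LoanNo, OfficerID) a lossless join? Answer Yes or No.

The shared attributes are {AcctType, Amount, Balance} and {AcctType, Amount, Balance}⁺ = {AcctType, Amount, Balance, Branch, LoanNo, OfficerID, OpenDate}.
Since S1 ⊆ {AcctType, Amount, Balance, Branch, LoanNo, OfficerID, OpenDate}, the intersection is a superkey of S1; the decomposition is lossless.

Yes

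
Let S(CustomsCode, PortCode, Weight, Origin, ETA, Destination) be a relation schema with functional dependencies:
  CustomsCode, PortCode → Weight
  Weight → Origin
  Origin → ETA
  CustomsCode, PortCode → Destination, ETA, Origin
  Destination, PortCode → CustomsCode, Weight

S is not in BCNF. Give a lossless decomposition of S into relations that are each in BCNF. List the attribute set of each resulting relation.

Candidate keys of the original relation: {CustomsCode, PortCode}, {Destination, PortCode}.
In {CustomsCode, Destination, ETA, Origin, PortCode, Weight}, {Weight} is not a superkey ({Weight}⁺ restricted to this set is {ETA, Origin, Weight}), so split on Weight → ETA, Origin into {ETA, Origin, Weight} and {CustomsCode, Destination, PortCode, Weight}.
In {ETA, Origin, Weight}, {Origin} is not a superkey ({Origin}⁺ restricted to this set is {ETA, Origin}), so split on Origin → ETA into {ETA, Origin} and {Origin, Weight}.
{ETA, Origin}: every determinant is a superkey — BCNF.
{Origin, Weight}: every determinant is a superkey — BCNF.
{CustomsCode, Destination, PortCode, Weight}: every determinant is a superkey — BCNF.

{CustomsCode, Destination, PortCode, Weight}; {ETA, Origin}; {Origin, Weight}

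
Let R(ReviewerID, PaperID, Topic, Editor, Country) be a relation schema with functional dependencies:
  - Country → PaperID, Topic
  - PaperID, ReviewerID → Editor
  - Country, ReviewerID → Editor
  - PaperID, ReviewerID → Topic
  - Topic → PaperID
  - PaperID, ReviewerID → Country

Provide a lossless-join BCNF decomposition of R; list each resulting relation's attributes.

{Country, Editor, ReviewerID}; {Country, Topic}; {PaperID, Topic}

Candidate keys of the original relation: {Country, ReviewerID}, {PaperID, ReviewerID}, {ReviewerID, Topic}.
{Country, Editor, PaperID, ReviewerID, Topic}: {Country} determines {Country, PaperID, Topic} here but is not a superkey — split on Country → PaperID, Topic, giving {Country, PaperID, Topic} and {Country, Editor, ReviewerID}.
{Country, PaperID, Topic}: {Topic} determines {PaperID, Topic} here but is not a superkey — split on Topic → PaperID, giving {PaperID, Topic} and {Country, Topic}.
{PaperID, Topic} has no BCNF violation.
{Country, Topic} has no BCNF violation.
{Country, Editor, ReviewerID} has no BCNF violation.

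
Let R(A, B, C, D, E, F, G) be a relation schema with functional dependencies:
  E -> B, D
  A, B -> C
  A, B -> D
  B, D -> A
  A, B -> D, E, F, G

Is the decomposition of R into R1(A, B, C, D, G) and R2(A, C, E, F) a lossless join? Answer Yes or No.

No

The shared attributes are {A, C} and {A, C}⁺ = {A, C}.
R1 ⊄ {A, C} and R2 ⊄ {A, C}, so the split is lossy.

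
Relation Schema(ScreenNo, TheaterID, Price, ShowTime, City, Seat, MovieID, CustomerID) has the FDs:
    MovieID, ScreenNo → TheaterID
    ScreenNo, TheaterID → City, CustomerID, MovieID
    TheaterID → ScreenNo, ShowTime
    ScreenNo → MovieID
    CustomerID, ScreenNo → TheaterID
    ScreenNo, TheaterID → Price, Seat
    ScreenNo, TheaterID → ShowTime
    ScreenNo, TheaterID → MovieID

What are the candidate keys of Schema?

{ScreenNo}⁺ = {City, CustomerID, MovieID, Price, ScreenNo, Seat, ShowTime, TheaterID}, which is every attribute, so {ScreenNo} is a candidate key.
{TheaterID}⁺ = {City, CustomerID, MovieID, Price, ScreenNo, Seat, ShowTime, TheaterID}, which is every attribute, so {TheaterID} is a candidate key.
Any other superkey properly contains one of these, so there are no further candidate keys.

{ScreenNo}, {TheaterID}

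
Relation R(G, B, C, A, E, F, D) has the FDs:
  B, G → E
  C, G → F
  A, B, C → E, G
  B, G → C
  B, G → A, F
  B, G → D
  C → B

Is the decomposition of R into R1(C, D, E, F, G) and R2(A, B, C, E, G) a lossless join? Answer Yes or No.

Yes

The shared attributes are {C, E, G} and {C, E, G}⁺ = {A, B, C, D, E, F, G}.
Since R1 ⊆ {A, B, C, D, E, F, G}, the intersection is a superkey of R1; the decomposition is lossless.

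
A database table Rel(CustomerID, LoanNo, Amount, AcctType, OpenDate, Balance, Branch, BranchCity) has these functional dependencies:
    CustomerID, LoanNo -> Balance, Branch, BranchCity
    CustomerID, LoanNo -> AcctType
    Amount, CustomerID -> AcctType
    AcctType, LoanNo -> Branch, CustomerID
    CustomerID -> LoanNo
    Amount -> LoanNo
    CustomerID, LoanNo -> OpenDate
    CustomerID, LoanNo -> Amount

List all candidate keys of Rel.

Closure of {CustomerID} is {AcctType, Amount, Balance, Branch, BranchCity, CustomerID, LoanNo, OpenDate}, the whole schema; {CustomerID} is a candidate key.
Closure of {AcctType, Amount} is {AcctType, Amount, Balance, Branch, BranchCity, CustomerID, LoanNo, OpenDate}, the whole schema; {AcctType, Amount} is a candidate key.
Closure of {AcctType, LoanNo} is {AcctType, Amount, Balance, Branch, BranchCity, CustomerID, LoanNo, OpenDate}, the whole schema; {AcctType, LoanNo} is a candidate key.
No proper subset of any of these is a key, and no other minimal superkey exists.

{AcctType, Amount}, {AcctType, LoanNo}, {CustomerID}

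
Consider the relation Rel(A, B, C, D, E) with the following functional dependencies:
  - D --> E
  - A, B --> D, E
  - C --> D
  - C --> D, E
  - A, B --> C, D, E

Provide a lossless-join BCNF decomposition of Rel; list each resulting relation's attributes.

Candidate key of the original relation: {A, B}.
{A, B, C, D, E}: {D} determines {D, E} here but is not a superkey — split on D --> E, giving {D, E} and {A, B, C, D}.
{D, E}: every determinant is a superkey — BCNF.
{A, B, C, D}: {C} determines {C, D} here but is not a superkey — split on C --> D, giving {C, D} and {A, B, C}.
{C, D}: every determinant is a superkey — BCNF.
{A, B, C}: every determinant is a superkey — BCNF.

{A, B, C}; {C, D}; {D, E}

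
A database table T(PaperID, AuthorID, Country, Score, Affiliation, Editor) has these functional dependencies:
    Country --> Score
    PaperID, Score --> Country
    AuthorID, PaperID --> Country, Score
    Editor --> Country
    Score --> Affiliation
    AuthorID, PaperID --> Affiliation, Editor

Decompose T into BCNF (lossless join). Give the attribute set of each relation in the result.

Candidate key of the original relation: {AuthorID, PaperID}.
Within {Affiliation, AuthorID, Country, Editor, PaperID, Score}: {Country}⁺ ∩ {Affiliation, AuthorID, Country, Editor, PaperID, Score} = {Affiliation, Country, Score}, not the whole set, so Country --> Affiliation, Score violates BCNF; decompose into {Affiliation, Country, Score} and {AuthorID, Country, Editor, PaperID}.
Within {Affiliation, Country, Score}: {Score}⁺ ∩ {Affiliation, Country, Score} = {Affiliation, Score}, not the whole set, so Score --> Affiliation violates BCNF; decompose into {Affiliation, Score} and {Country, Score}.
{Affiliation, Score}: every determinant is a superkey — BCNF.
{Country, Score}: every determinant is a superkey — BCNF.
Within {AuthorID, Country, Editor, PaperID}: {Editor}⁺ ∩ {AuthorID, Country, Editor, PaperID} = {Country, Editor}, not the whole set, so Editor --> Country violates BCNF; decompose into {Country, Editor} and {AuthorID, Editor, PaperID}.
{Country, Editor}: every determinant is a superkey — BCNF.
{AuthorID, Editor, PaperID}: every determinant is a superkey — BCNF.

{Affiliation, Score}; {AuthorID, Editor, PaperID}; {Country, Editor}; {Country, Score}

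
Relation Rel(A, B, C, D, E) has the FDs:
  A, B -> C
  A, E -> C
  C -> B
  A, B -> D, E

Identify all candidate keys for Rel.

{A, B}, {A, C}, {A, E}

{A} never appears on the right of any FD, so every key must include it.
{A, B}⁺ = {A, B, C, D, E}, which is every attribute, so {A, B} is a candidate key.
{A, C}⁺ = {A, B, C, D, E}, which is every attribute, so {A, C} is a candidate key.
{A, E}⁺ = {A, B, C, D, E}, which is every attribute, so {A, E} is a candidate key.
No proper subset of any of these is a key, and no other minimal superkey exists.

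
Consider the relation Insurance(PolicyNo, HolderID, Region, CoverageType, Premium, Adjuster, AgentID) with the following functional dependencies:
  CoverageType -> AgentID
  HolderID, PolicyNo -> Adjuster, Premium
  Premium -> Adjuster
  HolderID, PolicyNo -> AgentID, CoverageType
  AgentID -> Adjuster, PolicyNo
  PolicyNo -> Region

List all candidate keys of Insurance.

Attributes never on any right-hand side: {HolderID} — every candidate key must contain it.
Closure of {AgentID, HolderID} is {Adjuster, AgentID, CoverageType, HolderID, PolicyNo, Premium, Region}, the whole schema; {AgentID, HolderID} is a candidate key.
Closure of {CoverageType, HolderID} is {Adjuster, AgentID, CoverageType, HolderID, PolicyNo, Premium, Region}, the whole schema; {CoverageType, HolderID} is a candidate key.
Closure of {HolderID, PolicyNo} is {Adjuster, AgentID, CoverageType, HolderID, PolicyNo, Premium, Region}, the whole schema; {HolderID, PolicyNo} is a candidate key.
No proper subset of any of these is a key, and no other minimal superkey exists.

{AgentID, HolderID}, {CoverageType, HolderID}, {HolderID, PolicyNo}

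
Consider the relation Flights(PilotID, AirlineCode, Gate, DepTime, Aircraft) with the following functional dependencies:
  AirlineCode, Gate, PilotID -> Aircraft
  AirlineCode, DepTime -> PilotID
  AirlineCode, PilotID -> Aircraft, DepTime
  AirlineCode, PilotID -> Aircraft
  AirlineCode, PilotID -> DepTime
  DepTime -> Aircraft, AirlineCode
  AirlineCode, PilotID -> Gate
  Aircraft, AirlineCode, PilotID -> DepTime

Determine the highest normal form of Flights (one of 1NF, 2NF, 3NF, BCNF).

Candidate keys: {AirlineCode, PilotID}, {DepTime}. Prime attributes: {AirlineCode, DepTime, PilotID}.
The left-hand side of every FD is a superkey, so BCNF is satisfied.

BCNF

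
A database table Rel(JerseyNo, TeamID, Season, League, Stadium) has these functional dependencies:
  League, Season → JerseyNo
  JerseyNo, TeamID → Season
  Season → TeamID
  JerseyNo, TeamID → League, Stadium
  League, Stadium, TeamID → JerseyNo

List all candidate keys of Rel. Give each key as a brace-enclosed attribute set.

{JerseyNo, Season} is a candidate key since {JerseyNo, Season}⁺ = {JerseyNo, League, Season, Stadium, TeamID} covers every attribute.
{JerseyNo, TeamID} is a candidate key since {JerseyNo, TeamID}⁺ = {JerseyNo, League, Season, Stadium, TeamID} covers every attribute.
{League, Season} is a candidate key since {League, Season}⁺ = {JerseyNo, League, Season, Stadium, TeamID} covers every attribute.
{League, Stadium, TeamID} is a candidate key since {League, Stadium, TeamID}⁺ = {JerseyNo, League, Season, Stadium, TeamID} covers every attribute.
No proper subset of any of these is a key, and no other minimal superkey exists.

{JerseyNo, Season}, {JerseyNo, TeamID}, {League, Season}, {League, Stadium, TeamID}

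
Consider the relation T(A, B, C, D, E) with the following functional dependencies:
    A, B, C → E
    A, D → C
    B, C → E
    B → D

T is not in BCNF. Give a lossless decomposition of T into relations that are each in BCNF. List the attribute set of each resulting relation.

{A, B, E}; {A, C, D}; {B, D}

Candidate key of the original relation: {A, B}.
Within {A, B, C, D, E}: {A, D}⁺ ∩ {A, B, C, D, E} = {A, C, D}, not the whole set, so A, D → C violates BCNF; decompose into {A, C, D} and {A, B, D, E}.
{A, C, D}: every determinant is a superkey — BCNF.
Within {A, B, D, E}: {B}⁺ ∩ {A, B, D, E} = {B, D}, not the whole set, so B → D violates BCNF; decompose into {B, D} and {A, B, E}.
{B, D}: every determinant is a superkey — BCNF.
{A, B, E}: every determinant is a superkey — BCNF.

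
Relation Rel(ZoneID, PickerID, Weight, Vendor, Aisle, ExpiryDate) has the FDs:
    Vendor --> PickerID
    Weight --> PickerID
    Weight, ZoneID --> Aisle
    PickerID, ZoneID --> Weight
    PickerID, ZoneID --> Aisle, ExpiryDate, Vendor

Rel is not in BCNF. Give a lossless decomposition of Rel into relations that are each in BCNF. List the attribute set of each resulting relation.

{Aisle, ExpiryDate, Vendor, Weight, ZoneID}; {PickerID, Vendor}

Candidate keys of the original relation: {PickerID, ZoneID}, {Vendor, ZoneID}, {Weight, ZoneID}.
Within {Aisle, ExpiryDate, PickerID, Vendor, Weight, ZoneID}: {Vendor}⁺ ∩ {Aisle, ExpiryDate, PickerID, Vendor, Weight, ZoneID} = {PickerID, Vendor}, not the whole set, so Vendor --> PickerID violates BCNF; decompose into {PickerID, Vendor} and {Aisle, ExpiryDate, Vendor, Weight, ZoneID}.
{PickerID, Vendor} has no BCNF violation.
{Aisle, ExpiryDate, Vendor, Weight, ZoneID} has no BCNF violation.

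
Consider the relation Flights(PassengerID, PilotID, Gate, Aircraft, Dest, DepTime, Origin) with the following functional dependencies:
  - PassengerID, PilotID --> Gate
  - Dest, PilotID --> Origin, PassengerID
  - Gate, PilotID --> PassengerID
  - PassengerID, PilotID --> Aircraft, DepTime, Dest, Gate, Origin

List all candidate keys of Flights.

{Dest, PilotID}, {Gate, PilotID}, {PassengerID, PilotID}

{PilotID} never appears on the right of any FD, so every key must include it.
{Dest, PilotID}⁺ = {Aircraft, DepTime, Dest, Gate, Origin, PassengerID, PilotID} — all of the relation — so {Dest, PilotID} is a candidate key.
{Gate, PilotID}⁺ = {Aircraft, DepTime, Dest, Gate, Origin, PassengerID, PilotID} — all of the relation — so {Gate, PilotID} is a candidate key.
{PassengerID, PilotID}⁺ = {Aircraft, DepTime, Dest, Gate, Origin, PassengerID, PilotID} — all of the relation — so {PassengerID, PilotID} is a candidate key.
These are minimal and exhaustive — every other superkey contains one of them.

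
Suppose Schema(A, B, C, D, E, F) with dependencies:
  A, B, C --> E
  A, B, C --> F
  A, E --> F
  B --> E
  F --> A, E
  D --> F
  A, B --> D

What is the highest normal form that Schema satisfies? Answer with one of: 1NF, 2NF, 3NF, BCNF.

Candidate keys: {A, B, C}, {B, C, D}, {B, C, F}. Prime attributes: {A, B, C, D, F}.
For A, E --> F we have {A, E}⁺ = {A, E, F}; {A, E} is not a superkey, so BCNF fails.
Because {E} is non-prime and the left side of B --> E is not a superkey, the relation is not in 3NF.
The proper key subset {B} of {A, B, C} determines non-prime {E}, so the relation is not even in 2NF.

1NF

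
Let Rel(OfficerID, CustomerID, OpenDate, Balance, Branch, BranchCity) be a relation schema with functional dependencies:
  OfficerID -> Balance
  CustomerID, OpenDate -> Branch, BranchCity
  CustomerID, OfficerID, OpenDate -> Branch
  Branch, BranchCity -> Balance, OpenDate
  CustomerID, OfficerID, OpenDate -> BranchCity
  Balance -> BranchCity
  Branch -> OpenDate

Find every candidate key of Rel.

No FD produces {CustomerID, OfficerID}, so they must be in every candidate key.
{Branch, CustomerID, OfficerID}⁺ = {Balance, Branch, BranchCity, CustomerID, OfficerID, OpenDate} — all of the relation — so {Branch, CustomerID, OfficerID} is a candidate key.
{CustomerID, OfficerID, OpenDate}⁺ = {Balance, Branch, BranchCity, CustomerID, OfficerID, OpenDate} — all of the relation — so {CustomerID, OfficerID, OpenDate} is a candidate key.
These are minimal and exhaustive — every other superkey contains one of them.

{Branch, CustomerID, OfficerID}, {CustomerID, OfficerID, OpenDate}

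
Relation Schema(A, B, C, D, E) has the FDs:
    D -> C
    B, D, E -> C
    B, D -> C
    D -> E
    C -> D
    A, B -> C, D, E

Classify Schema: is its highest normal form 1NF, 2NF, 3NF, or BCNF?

2NF

Candidate key: {A, B}. Prime attributes: {A, B}.
D -> C: {D}⁺ = {C, D, E}, which is not all of the attributes, so the left side is not a superkey — BCNF is violated.
D -> C has non-prime {C} on the right and a non-superkey on the left, so 3NF fails.
Checking every proper subset of each key, none determines a non-prime attribute — 2NF is satisfied.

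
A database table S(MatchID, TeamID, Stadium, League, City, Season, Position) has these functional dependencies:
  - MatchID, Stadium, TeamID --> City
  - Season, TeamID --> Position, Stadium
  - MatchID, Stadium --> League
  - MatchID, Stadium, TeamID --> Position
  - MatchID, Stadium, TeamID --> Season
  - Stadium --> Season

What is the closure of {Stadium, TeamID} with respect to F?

{Position, Season, Stadium, TeamID}

Start with {Stadium, TeamID}.
Stadium --> Season applies; add {Season} → now {Season, Stadium, TeamID}.
Season, TeamID --> Position, Stadium applies; add {Position} → now {Position, Season, Stadium, TeamID}.
No further FD applies.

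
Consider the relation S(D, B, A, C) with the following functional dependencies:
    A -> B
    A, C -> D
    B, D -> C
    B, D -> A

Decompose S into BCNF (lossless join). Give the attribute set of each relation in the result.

Candidate keys of the original relation: {A, C}, {A, D}, {B, D}.
Within {A, B, C, D}: {A}⁺ ∩ {A, B, C, D} = {A, B}, not the whole set, so A -> B violates BCNF; decompose into {A, B} and {A, C, D}.
{A, B} is in BCNF.
{A, C, D} is in BCNF.

{A, B}; {A, C, D}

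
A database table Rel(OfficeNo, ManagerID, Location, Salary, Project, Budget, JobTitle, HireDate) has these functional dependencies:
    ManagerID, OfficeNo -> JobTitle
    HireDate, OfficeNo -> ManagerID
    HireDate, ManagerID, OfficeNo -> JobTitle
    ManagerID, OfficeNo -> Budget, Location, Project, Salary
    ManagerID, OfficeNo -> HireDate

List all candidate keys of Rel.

{OfficeNo} never appears on the right of any FD, so every key must include it.
{HireDate, OfficeNo}⁺ = {Budget, HireDate, JobTitle, Location, ManagerID, OfficeNo, Project, Salary}, which is every attribute, so {HireDate, OfficeNo} is a candidate key.
{ManagerID, OfficeNo}⁺ = {Budget, HireDate, JobTitle, Location, ManagerID, OfficeNo, Project, Salary}, which is every attribute, so {ManagerID, OfficeNo} is a candidate key.
These are minimal and exhaustive — every other superkey contains one of them.

{HireDate, OfficeNo}, {ManagerID, OfficeNo}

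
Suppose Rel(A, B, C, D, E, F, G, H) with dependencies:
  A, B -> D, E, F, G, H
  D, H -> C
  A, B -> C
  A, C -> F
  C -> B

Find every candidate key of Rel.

{A} never appears on the right of any FD, so every key must include it.
{A, B} is a candidate key since {A, B}⁺ = {A, B, C, D, E, F, G, H} covers every attribute.
{A, C} is a candidate key since {A, C}⁺ = {A, B, C, D, E, F, G, H} covers every attribute.
{A, D, H} is a candidate key since {A, D, H}⁺ = {A, B, C, D, E, F, G, H} covers every attribute.
These are minimal and exhaustive — every other superkey contains one of them.

{A, B}, {A, C}, {A, D, H}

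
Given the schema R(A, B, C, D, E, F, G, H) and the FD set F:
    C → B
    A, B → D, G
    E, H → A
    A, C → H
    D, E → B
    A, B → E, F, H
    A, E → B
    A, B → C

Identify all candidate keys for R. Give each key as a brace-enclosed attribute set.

{A, B}⁺ = {A, B, C, D, E, F, G, H}, which is every attribute, so {A, B} is a candidate key.
{A, C}⁺ = {A, B, C, D, E, F, G, H}, which is every attribute, so {A, C} is a candidate key.
{A, E}⁺ = {A, B, C, D, E, F, G, H}, which is every attribute, so {A, E} is a candidate key.
{E, H}⁺ = {A, B, C, D, E, F, G, H}, which is every attribute, so {E, H} is a candidate key.
Any other superkey properly contains one of these, so there are no further candidate keys.

{A, B}, {A, C}, {A, E}, {E, H}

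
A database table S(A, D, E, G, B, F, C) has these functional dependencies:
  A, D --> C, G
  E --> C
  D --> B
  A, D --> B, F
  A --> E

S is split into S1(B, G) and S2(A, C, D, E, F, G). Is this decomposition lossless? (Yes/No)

S1 ∩ S2 = {G}; its closure under F is {G}.
The closure covers neither S1 nor S2 entirely; the join is not lossless.

No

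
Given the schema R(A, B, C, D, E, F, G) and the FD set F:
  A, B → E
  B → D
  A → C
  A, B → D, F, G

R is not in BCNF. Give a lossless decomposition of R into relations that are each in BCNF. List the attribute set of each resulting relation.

Candidate key of the original relation: {A, B}.
Within {A, B, C, D, E, F, G}: {B}⁺ ∩ {A, B, C, D, E, F, G} = {B, D}, not the whole set, so B → D violates BCNF; decompose into {B, D} and {A, B, C, E, F, G}.
{B, D} has no BCNF violation.
Within {A, B, C, E, F, G}: {A}⁺ ∩ {A, B, C, E, F, G} = {A, C}, not the whole set, so A → C violates BCNF; decompose into {A, C} and {A, B, E, F, G}.
{A, C} has no BCNF violation.
{A, B, E, F, G} has no BCNF violation.

{A, B, E, F, G}; {A, C}; {B, D}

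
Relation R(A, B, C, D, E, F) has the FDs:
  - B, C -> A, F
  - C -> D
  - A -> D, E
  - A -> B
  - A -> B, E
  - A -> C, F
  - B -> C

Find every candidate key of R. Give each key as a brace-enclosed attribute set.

{A}, {B}

{A}⁺ = {A, B, C, D, E, F} — all of the relation — so {A} is a candidate key.
{B}⁺ = {A, B, C, D, E, F} — all of the relation — so {B} is a candidate key.
No proper subset of any of these is a key, and no other minimal superkey exists.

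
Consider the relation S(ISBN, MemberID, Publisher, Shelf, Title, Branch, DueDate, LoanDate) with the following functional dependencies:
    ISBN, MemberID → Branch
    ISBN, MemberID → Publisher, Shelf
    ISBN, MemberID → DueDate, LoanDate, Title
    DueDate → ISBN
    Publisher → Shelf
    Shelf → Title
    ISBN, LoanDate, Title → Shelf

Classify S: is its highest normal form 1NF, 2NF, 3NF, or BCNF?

Candidate keys: {DueDate, MemberID}, {ISBN, MemberID}. Prime attributes: {DueDate, ISBN, MemberID}.
DueDate → ISBN breaks BCNF: {DueDate}⁺ = {DueDate, ISBN}, so {DueDate} is not a superkey.
Publisher → Shelf has non-prime {Shelf} on the right and a non-superkey on the left, so 3NF fails.
Checking every proper subset of each key, none determines a non-prime attribute — 2NF is satisfied.

2NF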